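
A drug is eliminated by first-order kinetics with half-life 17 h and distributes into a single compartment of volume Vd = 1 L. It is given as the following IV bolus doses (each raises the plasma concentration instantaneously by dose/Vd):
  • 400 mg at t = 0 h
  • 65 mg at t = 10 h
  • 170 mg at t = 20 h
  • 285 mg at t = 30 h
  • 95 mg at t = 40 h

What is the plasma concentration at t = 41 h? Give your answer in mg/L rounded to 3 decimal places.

438.943 mg/L

k = ln 2 / 17 = 0.04077 per h
Dose 1 (400 mg at t=0 h): 400·exp(−0.04077·41) = 75.170 mg/L
Dose 2 (65 mg at t=10 h): 65·exp(−0.04077·31) = 18.364 mg/L
Dose 3 (170 mg at t=20 h): 170·exp(−0.04077·21) = 72.209 mg/L
Dose 4 (285 mg at t=30 h): 285·exp(−0.04077·11) = 181.996 mg/L
Dose 5 (95 mg at t=40 h): 95·exp(−0.04077·1) = 91.204 mg/L
C(41) = 75.170 + 18.364 + 72.209 + 181.996 + 91.204 = 438.943 mg/L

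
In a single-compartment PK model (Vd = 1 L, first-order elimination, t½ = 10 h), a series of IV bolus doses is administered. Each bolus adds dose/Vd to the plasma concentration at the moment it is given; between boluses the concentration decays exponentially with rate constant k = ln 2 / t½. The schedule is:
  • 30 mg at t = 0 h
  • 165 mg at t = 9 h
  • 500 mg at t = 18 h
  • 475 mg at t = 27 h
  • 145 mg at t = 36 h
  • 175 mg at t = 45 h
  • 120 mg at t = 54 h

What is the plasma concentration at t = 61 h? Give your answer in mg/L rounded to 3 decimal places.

232.537 mg/L

k = ln 2 / 10 = 0.06931 per h
Dose 1 (30 mg at t=0 h): 30·exp(−0.06931·61) = 0.437 mg/L
Dose 2 (165 mg at t=9 h): 165·exp(−0.06931·52) = 4.489 mg/L
Dose 3 (500 mg at t=18 h): 500·exp(−0.06931·43) = 25.383 mg/L
Dose 4 (475 mg at t=27 h): 475·exp(−0.06931·34) = 44.998 mg/L
Dose 5 (145 mg at t=36 h): 145·exp(−0.06931·25) = 25.633 mg/L
Dose 6 (175 mg at t=45 h): 175·exp(−0.06931·16) = 57.728 mg/L
Dose 7 (120 mg at t=54 h): 120·exp(−0.06931·7) = 73.869 mg/L
C(61) = 0.437 + 4.489 + 25.383 + 44.998 + 25.633 + 57.728 + 73.869 = 232.537 mg/L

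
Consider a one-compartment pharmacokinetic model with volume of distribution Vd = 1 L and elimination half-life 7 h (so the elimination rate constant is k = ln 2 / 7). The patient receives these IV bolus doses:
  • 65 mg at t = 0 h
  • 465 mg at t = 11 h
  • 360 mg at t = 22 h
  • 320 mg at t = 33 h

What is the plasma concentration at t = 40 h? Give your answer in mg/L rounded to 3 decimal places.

248.126 mg/L

k = ln 2 / 7 = 0.09902 per h
Dose 1 (65 mg at t=0 h): 65·exp(−0.09902·40) = 1.238 mg/L
Dose 2 (465 mg at t=11 h): 465·exp(−0.09902·29) = 26.323 mg/L
Dose 3 (360 mg at t=22 h): 360·exp(−0.09902·18) = 60.566 mg/L
Dose 4 (320 mg at t=33 h): 320·exp(−0.09902·7) = 160.000 mg/L
C(40) = 1.238 + 26.323 + 60.566 + 160.000 = 248.126 mg/L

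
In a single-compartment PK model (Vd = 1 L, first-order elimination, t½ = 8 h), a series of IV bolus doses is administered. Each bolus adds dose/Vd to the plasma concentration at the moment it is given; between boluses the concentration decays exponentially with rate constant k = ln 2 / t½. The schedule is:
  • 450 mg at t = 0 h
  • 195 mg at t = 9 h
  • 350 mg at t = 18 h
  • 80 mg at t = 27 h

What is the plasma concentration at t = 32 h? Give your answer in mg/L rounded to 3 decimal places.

k = ln 2 / 8 = 0.08664 per h
Dose 1 (450 mg at t=0 h): 450·exp(−0.08664·32) = 28.125 mg/L
Dose 2 (195 mg at t=9 h): 195·exp(−0.08664·23) = 26.581 mg/L
Dose 3 (350 mg at t=18 h): 350·exp(−0.08664·14) = 104.056 mg/L
Dose 4 (80 mg at t=27 h): 80·exp(−0.08664·5) = 51.874 mg/L
C(32) = 28.125 + 26.581 + 104.056 + 51.874 = 210.635 mg/L

210.635 mg/L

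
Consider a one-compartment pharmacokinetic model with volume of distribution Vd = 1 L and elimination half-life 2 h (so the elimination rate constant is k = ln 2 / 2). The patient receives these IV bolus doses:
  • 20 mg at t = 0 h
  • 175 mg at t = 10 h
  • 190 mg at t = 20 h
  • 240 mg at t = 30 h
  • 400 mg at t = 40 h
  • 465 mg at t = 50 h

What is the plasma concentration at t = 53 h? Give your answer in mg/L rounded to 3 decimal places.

k = ln 2 / 2 = 0.34657 per h
Dose 1 (20 mg at t=0 h): 20·exp(−0.34657·53) = 0.000 mg/L
Dose 2 (175 mg at t=10 h): 175·exp(−0.34657·43) = 0.000 mg/L
Dose 3 (190 mg at t=20 h): 190·exp(−0.34657·33) = 0.002 mg/L
Dose 4 (240 mg at t=30 h): 240·exp(−0.34657·23) = 0.083 mg/L
Dose 5 (400 mg at t=40 h): 400·exp(−0.34657·13) = 4.419 mg/L
Dose 6 (465 mg at t=50 h): 465·exp(−0.34657·3) = 164.402 mg/L
C(53) = 0.000 + 0.000 + 0.002 + 0.083 + 4.419 + 164.402 = 168.907 mg/L

168.907 mg/L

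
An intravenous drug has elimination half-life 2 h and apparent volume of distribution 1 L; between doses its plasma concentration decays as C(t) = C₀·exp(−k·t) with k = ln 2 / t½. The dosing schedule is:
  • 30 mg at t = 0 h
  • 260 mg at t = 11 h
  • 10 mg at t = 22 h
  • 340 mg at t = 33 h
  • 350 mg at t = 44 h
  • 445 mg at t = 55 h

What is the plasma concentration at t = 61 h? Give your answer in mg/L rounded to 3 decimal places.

56.613 mg/L

k = ln 2 / 2 = 0.34657 per h
Dose 1 (30 mg at t=0 h): 30·exp(−0.34657·61) = 0.000 mg/L
Dose 2 (260 mg at t=11 h): 260·exp(−0.34657·50) = 0.000 mg/L
Dose 3 (10 mg at t=22 h): 10·exp(−0.34657·39) = 0.000 mg/L
Dose 4 (340 mg at t=33 h): 340·exp(−0.34657·28) = 0.021 mg/L
Dose 5 (350 mg at t=44 h): 350·exp(−0.34657·17) = 0.967 mg/L
Dose 6 (445 mg at t=55 h): 445·exp(−0.34657·6) = 55.625 mg/L
C(61) = 0.000 + 0.000 + 0.000 + 0.021 + 0.967 + 55.625 = 56.613 mg/L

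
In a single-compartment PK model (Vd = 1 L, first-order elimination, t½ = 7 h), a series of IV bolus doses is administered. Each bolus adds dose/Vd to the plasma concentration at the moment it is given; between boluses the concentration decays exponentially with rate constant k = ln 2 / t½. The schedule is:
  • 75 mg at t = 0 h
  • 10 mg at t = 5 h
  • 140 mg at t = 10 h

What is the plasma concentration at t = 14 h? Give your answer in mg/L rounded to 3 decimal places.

117.065 mg/L

k = ln 2 / 7 = 0.09902 per h
Dose 1 (75 mg at t=0 h): 75·exp(−0.09902·14) = 18.750 mg/L
Dose 2 (10 mg at t=5 h): 10·exp(−0.09902·9) = 4.102 mg/L
Dose 3 (140 mg at t=10 h): 140·exp(−0.09902·4) = 94.213 mg/L
C(14) = 18.750 + 4.102 + 94.213 = 117.065 mg/L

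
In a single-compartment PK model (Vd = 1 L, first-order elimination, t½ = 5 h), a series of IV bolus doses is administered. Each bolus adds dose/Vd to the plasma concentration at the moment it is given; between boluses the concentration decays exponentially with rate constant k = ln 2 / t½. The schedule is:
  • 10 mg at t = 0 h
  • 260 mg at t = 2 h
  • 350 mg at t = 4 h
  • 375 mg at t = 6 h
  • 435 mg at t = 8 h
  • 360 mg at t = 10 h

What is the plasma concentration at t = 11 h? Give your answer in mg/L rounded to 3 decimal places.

997.358 mg/L

k = ln 2 / 5 = 0.13863 per h
Dose 1 (10 mg at t=0 h): 10·exp(−0.13863·11) = 2.176 mg/L
Dose 2 (260 mg at t=2 h): 260·exp(−0.13863·9) = 74.665 mg/L
Dose 3 (350 mg at t=4 h): 350·exp(−0.13863·7) = 132.625 mg/L
Dose 4 (375 mg at t=6 h): 375·exp(−0.13863·5) = 187.500 mg/L
Dose 5 (435 mg at t=8 h): 435·exp(−0.13863·3) = 286.993 mg/L
Dose 6 (360 mg at t=10 h): 360·exp(−0.13863·1) = 313.398 mg/L
C(11) = 2.176 + 74.665 + 132.625 + 187.500 + 286.993 + 313.398 = 997.358 mg/L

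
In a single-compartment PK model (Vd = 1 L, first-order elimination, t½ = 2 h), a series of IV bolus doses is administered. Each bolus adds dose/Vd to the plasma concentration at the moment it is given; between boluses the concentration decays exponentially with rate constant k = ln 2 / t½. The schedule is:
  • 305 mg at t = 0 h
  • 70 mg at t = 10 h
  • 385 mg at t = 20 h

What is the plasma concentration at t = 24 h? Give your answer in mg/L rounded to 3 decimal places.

k = ln 2 / 2 = 0.34657 per h
Dose 1 (305 mg at t=0 h): 305·exp(−0.34657·24) = 0.074 mg/L
Dose 2 (70 mg at t=10 h): 70·exp(−0.34657·14) = 0.547 mg/L
Dose 3 (385 mg at t=20 h): 385·exp(−0.34657·4) = 96.250 mg/L
C(24) = 0.074 + 0.547 + 96.250 = 96.871 mg/L

96.871 mg/L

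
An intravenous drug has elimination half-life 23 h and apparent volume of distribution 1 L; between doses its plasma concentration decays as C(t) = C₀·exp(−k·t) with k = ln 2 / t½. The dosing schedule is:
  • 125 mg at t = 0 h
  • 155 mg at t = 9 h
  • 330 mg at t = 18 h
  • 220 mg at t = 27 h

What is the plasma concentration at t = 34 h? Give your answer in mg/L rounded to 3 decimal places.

k = ln 2 / 23 = 0.03014 per h
Dose 1 (125 mg at t=0 h): 125·exp(−0.03014·34) = 44.865 mg/L
Dose 2 (155 mg at t=9 h): 155·exp(−0.03014·25) = 72.967 mg/L
Dose 3 (330 mg at t=18 h): 330·exp(−0.03014·16) = 203.752 mg/L
Dose 4 (220 mg at t=27 h): 220·exp(−0.03014·7) = 178.158 mg/L
C(34) = 44.865 + 72.967 + 203.752 + 178.158 = 499.742 mg/L

499.742 mg/L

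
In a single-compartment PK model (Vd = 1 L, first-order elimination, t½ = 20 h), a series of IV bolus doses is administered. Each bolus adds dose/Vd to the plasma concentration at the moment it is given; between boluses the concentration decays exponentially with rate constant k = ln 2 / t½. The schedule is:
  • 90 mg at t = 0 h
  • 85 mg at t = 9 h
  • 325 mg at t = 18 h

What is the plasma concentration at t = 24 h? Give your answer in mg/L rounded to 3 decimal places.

353.698 mg/L

k = ln 2 / 20 = 0.03466 per h
Dose 1 (90 mg at t=0 h): 90·exp(−0.03466·24) = 39.175 mg/L
Dose 2 (85 mg at t=9 h): 85·exp(−0.03466·15) = 50.541 mg/L
Dose 3 (325 mg at t=18 h): 325·exp(−0.03466·6) = 263.982 mg/L
C(24) = 39.175 + 50.541 + 263.982 = 353.698 mg/L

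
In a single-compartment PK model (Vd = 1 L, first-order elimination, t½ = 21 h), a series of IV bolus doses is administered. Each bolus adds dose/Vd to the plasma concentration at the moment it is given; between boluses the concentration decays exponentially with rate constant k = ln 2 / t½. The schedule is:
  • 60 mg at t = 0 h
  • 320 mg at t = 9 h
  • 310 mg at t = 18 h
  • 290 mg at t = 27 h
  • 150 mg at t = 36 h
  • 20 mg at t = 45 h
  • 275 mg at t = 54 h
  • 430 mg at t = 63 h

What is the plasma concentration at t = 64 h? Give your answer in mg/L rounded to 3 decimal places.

k = ln 2 / 21 = 0.03301 per h
Dose 1 (60 mg at t=0 h): 60·exp(−0.03301·64) = 7.256 mg/L
Dose 2 (320 mg at t=9 h): 320·exp(−0.03301·55) = 52.088 mg/L
Dose 3 (310 mg at t=18 h): 310·exp(−0.03301·46) = 67.915 mg/L
Dose 4 (290 mg at t=27 h): 290·exp(−0.03301·37) = 85.509 mg/L
Dose 5 (150 mg at t=36 h): 150·exp(−0.03301·28) = 59.528 mg/L
Dose 6 (20 mg at t=45 h): 20·exp(−0.03301·19) = 10.682 mg/L
Dose 7 (275 mg at t=54 h): 275·exp(−0.03301·10) = 197.690 mg/L
Dose 8 (430 mg at t=63 h): 430·exp(−0.03301·1) = 416.039 mg/L
C(64) = 7.256 + 52.088 + 67.915 + 85.509 + 59.528 + 10.682 + 197.690 + 416.039 = 896.707 mg/L

896.707 mg/L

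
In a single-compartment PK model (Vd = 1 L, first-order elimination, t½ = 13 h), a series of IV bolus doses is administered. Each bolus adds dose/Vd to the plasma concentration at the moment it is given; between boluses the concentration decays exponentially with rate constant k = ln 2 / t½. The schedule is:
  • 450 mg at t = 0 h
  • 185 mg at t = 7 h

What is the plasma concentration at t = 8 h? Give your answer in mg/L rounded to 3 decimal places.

k = ln 2 / 13 = 0.05332 per h
Dose 1 (450 mg at t=0 h): 450·exp(−0.05332·8) = 293.740 mg/L
Dose 2 (185 mg at t=7 h): 185·exp(−0.05332·1) = 175.394 mg/L
C(8) = 293.740 + 175.394 = 469.134 mg/L

469.134 mg/L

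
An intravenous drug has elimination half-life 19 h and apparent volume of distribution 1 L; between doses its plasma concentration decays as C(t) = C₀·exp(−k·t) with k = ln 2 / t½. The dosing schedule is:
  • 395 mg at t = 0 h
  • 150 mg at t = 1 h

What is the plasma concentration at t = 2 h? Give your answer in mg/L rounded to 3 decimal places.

k = ln 2 / 19 = 0.03648 per h
Dose 1 (395 mg at t=0 h): 395·exp(−0.03648·2) = 367.206 mg/L
Dose 2 (150 mg at t=1 h): 150·exp(−0.03648·1) = 144.626 mg/L
C(2) = 367.206 + 144.626 = 511.832 mg/L

511.832 mg/L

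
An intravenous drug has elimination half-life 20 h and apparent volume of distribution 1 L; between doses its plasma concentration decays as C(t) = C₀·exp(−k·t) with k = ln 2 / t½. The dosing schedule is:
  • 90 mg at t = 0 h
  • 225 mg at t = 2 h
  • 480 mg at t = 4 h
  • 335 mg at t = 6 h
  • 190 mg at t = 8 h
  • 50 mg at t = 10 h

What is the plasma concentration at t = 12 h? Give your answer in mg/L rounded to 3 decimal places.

1066.410 mg/L

k = ln 2 / 20 = 0.03466 per h
Dose 1 (90 mg at t=0 h): 90·exp(−0.03466·12) = 59.378 mg/L
Dose 2 (225 mg at t=2 h): 225·exp(−0.03466·10) = 159.099 mg/L
Dose 3 (480 mg at t=4 h): 480·exp(−0.03466·8) = 363.772 mg/L
Dose 4 (335 mg at t=6 h): 335·exp(−0.03466·6) = 272.105 mg/L
Dose 5 (190 mg at t=8 h): 190·exp(−0.03466·4) = 165.405 mg/L
Dose 6 (50 mg at t=10 h): 50·exp(−0.03466·2) = 46.652 mg/L
C(12) = 59.378 + 159.099 + 363.772 + 272.105 + 165.405 + 46.652 = 1066.410 mg/L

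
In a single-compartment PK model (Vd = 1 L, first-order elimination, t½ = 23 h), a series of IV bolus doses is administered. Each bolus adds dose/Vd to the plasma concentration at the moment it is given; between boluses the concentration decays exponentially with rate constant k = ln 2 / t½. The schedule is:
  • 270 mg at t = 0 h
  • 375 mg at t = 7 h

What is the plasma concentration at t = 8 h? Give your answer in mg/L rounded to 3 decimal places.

576.024 mg/L

k = ln 2 / 23 = 0.03014 per h
Dose 1 (270 mg at t=0 h): 270·exp(−0.03014·8) = 212.157 mg/L
Dose 2 (375 mg at t=7 h): 375·exp(−0.03014·1) = 363.867 mg/L
C(8) = 212.157 + 363.867 = 576.024 mg/L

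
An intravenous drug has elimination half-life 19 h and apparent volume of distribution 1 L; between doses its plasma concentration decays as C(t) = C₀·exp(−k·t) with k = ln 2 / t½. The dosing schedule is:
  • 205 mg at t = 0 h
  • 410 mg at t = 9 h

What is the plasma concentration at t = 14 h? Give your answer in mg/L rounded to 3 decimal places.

464.648 mg/L

k = ln 2 / 19 = 0.03648 per h
Dose 1 (205 mg at t=0 h): 205·exp(−0.03648·14) = 123.011 mg/L
Dose 2 (410 mg at t=9 h): 410·exp(−0.03648·5) = 341.637 mg/L
C(14) = 123.011 + 341.637 = 464.648 mg/L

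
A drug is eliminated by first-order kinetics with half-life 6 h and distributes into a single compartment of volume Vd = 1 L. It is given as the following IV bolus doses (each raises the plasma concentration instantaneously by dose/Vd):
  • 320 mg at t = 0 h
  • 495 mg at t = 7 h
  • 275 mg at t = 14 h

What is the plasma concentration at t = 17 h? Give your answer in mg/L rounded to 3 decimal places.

395.268 mg/L

k = ln 2 / 6 = 0.11552 per h
Dose 1 (320 mg at t=0 h): 320·exp(−0.11552·17) = 44.898 mg/L
Dose 2 (495 mg at t=7 h): 495·exp(−0.11552·10) = 155.915 mg/L
Dose 3 (275 mg at t=14 h): 275·exp(−0.11552·3) = 194.454 mg/L
C(17) = 44.898 + 155.915 + 194.454 = 395.268 mg/L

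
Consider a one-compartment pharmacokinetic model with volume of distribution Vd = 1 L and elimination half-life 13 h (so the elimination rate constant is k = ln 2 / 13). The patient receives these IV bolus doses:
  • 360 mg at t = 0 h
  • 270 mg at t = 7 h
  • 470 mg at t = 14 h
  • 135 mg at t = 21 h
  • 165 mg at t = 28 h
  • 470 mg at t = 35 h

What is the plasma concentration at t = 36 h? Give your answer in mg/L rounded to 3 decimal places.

k = ln 2 / 13 = 0.05332 per h
Dose 1 (360 mg at t=0 h): 360·exp(−0.05332·36) = 52.806 mg/L
Dose 2 (270 mg at t=7 h): 270·exp(−0.05332·29) = 57.522 mg/L
Dose 3 (470 mg at t=14 h): 470·exp(−0.05332·22) = 145.433 mg/L
Dose 4 (135 mg at t=21 h): 135·exp(−0.05332·15) = 60.672 mg/L
Dose 5 (165 mg at t=28 h): 165·exp(−0.05332·8) = 107.705 mg/L
Dose 6 (470 mg at t=35 h): 470·exp(−0.05332·1) = 445.596 mg/L
C(36) = 52.806 + 57.522 + 145.433 + 60.672 + 107.705 + 445.596 = 869.734 mg/L

869.734 mg/L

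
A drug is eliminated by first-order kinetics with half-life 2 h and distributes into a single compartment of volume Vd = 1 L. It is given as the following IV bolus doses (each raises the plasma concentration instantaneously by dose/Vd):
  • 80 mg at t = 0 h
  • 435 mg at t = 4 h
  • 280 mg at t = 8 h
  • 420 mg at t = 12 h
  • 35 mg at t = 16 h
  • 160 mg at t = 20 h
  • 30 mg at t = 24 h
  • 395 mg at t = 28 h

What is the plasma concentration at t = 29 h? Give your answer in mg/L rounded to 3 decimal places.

k = ln 2 / 2 = 0.34657 per h
Dose 1 (80 mg at t=0 h): 80·exp(−0.34657·29) = 0.003 mg/L
Dose 2 (435 mg at t=4 h): 435·exp(−0.34657·25) = 0.075 mg/L
Dose 3 (280 mg at t=8 h): 280·exp(−0.34657·21) = 0.193 mg/L
Dose 4 (420 mg at t=12 h): 420·exp(−0.34657·17) = 1.160 mg/L
Dose 5 (35 mg at t=16 h): 35·exp(−0.34657·13) = 0.387 mg/L
Dose 6 (160 mg at t=20 h): 160·exp(−0.34657·9) = 7.071 mg/L
Dose 7 (30 mg at t=24 h): 30·exp(−0.34657·5) = 5.303 mg/L
Dose 8 (395 mg at t=28 h): 395·exp(−0.34657·1) = 279.307 mg/L
C(29) = 0.003 + 0.075 + 0.193 + 1.160 + 0.387 + 7.071 + 5.303 + 279.307 = 293.500 mg/L

293.500 mg/L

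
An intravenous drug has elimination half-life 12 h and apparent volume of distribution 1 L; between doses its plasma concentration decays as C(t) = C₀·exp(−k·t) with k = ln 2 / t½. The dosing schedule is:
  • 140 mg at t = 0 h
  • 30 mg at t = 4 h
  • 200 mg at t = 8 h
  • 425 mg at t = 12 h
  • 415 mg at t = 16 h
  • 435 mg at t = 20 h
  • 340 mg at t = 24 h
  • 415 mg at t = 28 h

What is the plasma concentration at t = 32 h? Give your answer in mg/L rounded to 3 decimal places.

k = ln 2 / 12 = 0.05776 per h
Dose 1 (140 mg at t=0 h): 140·exp(−0.05776·32) = 22.049 mg/L
Dose 2 (30 mg at t=4 h): 30·exp(−0.05776·28) = 5.953 mg/L
Dose 3 (200 mg at t=8 h): 200·exp(−0.05776·24) = 50.000 mg/L
Dose 4 (425 mg at t=12 h): 425·exp(−0.05776·20) = 133.867 mg/L
Dose 5 (415 mg at t=16 h): 415·exp(−0.05776·16) = 164.693 mg/L
Dose 6 (435 mg at t=20 h): 435·exp(−0.05776·12) = 217.500 mg/L
Dose 7 (340 mg at t=24 h): 340·exp(−0.05776·8) = 214.187 mg/L
Dose 8 (415 mg at t=28 h): 415·exp(−0.05776·4) = 329.386 mg/L
C(32) = 22.049 + 5.953 + 50.000 + 133.867 + 164.693 + 217.500 + 214.187 + 329.386 = 1137.633 mg/L

1137.633 mg/L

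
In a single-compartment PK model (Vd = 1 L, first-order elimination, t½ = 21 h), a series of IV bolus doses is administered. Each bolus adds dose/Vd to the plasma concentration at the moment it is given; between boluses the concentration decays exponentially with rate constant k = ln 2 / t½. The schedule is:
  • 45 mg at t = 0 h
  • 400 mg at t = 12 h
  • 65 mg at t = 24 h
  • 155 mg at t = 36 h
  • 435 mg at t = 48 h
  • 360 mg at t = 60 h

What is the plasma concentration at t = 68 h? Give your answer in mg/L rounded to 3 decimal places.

k = ln 2 / 21 = 0.03301 per h
Dose 1 (45 mg at t=0 h): 45·exp(−0.03301·68) = 4.769 mg/L
Dose 2 (400 mg at t=12 h): 400·exp(−0.03301·56) = 62.996 mg/L
Dose 3 (65 mg at t=24 h): 65·exp(−0.03301·44) = 15.212 mg/L
Dose 4 (155 mg at t=36 h): 155·exp(−0.03301·32) = 53.904 mg/L
Dose 5 (435 mg at t=48 h): 435·exp(−0.03301·20) = 224.799 mg/L
Dose 6 (360 mg at t=60 h): 360·exp(−0.03301·8) = 276.455 mg/L
C(68) = 4.769 + 62.996 + 15.212 + 53.904 + 224.799 + 276.455 = 638.135 mg/L

638.135 mg/L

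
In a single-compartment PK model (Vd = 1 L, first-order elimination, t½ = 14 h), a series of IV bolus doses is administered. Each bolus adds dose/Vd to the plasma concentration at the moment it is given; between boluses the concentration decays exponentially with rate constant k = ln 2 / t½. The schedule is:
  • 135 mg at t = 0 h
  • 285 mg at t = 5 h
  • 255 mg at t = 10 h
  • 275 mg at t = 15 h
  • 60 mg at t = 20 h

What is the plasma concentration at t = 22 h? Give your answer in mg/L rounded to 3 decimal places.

k = ln 2 / 14 = 0.04951 per h
Dose 1 (135 mg at t=0 h): 135·exp(−0.04951·22) = 45.424 mg/L
Dose 2 (285 mg at t=5 h): 285·exp(−0.04951·17) = 122.831 mg/L
Dose 3 (255 mg at t=10 h): 255·exp(−0.04951·12) = 140.771 mg/L
Dose 4 (275 mg at t=15 h): 275·exp(−0.04951·7) = 194.454 mg/L
Dose 5 (60 mg at t=20 h): 60·exp(−0.04951·2) = 54.343 mg/L
C(22) = 45.424 + 122.831 + 140.771 + 194.454 + 54.343 = 557.824 mg/L

557.824 mg/L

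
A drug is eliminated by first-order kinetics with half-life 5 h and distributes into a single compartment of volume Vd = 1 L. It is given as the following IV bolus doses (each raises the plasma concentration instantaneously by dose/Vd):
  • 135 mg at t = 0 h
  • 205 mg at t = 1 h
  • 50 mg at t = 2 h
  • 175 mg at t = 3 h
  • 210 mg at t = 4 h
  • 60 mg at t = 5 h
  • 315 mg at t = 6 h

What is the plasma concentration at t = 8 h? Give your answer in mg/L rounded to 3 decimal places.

630.402 mg/L

k = ln 2 / 5 = 0.13863 per h
Dose 1 (135 mg at t=0 h): 135·exp(−0.13863·8) = 44.533 mg/L
Dose 2 (205 mg at t=1 h): 205·exp(−0.13863·7) = 77.680 mg/L
Dose 3 (50 mg at t=2 h): 50·exp(−0.13863·6) = 21.764 mg/L
Dose 4 (175 mg at t=3 h): 175·exp(−0.13863·5) = 87.500 mg/L
Dose 5 (210 mg at t=4 h): 210·exp(−0.13863·4) = 120.613 mg/L
Dose 6 (60 mg at t=5 h): 60·exp(−0.13863·3) = 39.585 mg/L
Dose 7 (315 mg at t=6 h): 315·exp(−0.13863·2) = 238.725 mg/L
C(8) = 44.533 + 77.680 + 21.764 + 87.500 + 120.613 + 39.585 + 238.725 = 630.402 mg/L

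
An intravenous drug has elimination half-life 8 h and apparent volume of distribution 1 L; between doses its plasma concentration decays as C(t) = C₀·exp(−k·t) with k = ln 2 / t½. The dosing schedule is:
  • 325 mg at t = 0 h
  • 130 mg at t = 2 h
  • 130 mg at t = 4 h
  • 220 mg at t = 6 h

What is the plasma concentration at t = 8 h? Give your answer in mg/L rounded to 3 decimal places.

k = ln 2 / 8 = 0.08664 per h
Dose 1 (325 mg at t=0 h): 325·exp(−0.08664·8) = 162.500 mg/L
Dose 2 (130 mg at t=2 h): 130·exp(−0.08664·6) = 77.298 mg/L
Dose 3 (130 mg at t=4 h): 130·exp(−0.08664·4) = 91.924 mg/L
Dose 4 (220 mg at t=6 h): 220·exp(−0.08664·2) = 184.997 mg/L
C(8) = 162.500 + 77.298 + 91.924 + 184.997 = 516.720 mg/L

516.720 mg/L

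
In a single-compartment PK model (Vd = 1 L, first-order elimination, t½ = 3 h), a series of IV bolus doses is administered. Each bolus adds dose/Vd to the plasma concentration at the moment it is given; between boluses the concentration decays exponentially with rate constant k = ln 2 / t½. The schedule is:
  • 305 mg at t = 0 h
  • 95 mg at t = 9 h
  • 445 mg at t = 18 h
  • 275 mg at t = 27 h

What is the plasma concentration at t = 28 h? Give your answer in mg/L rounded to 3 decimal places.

k = ln 2 / 3 = 0.23105 per h
Dose 1 (305 mg at t=0 h): 305·exp(−0.23105·28) = 0.473 mg/L
Dose 2 (95 mg at t=9 h): 95·exp(−0.23105·19) = 1.178 mg/L
Dose 3 (445 mg at t=18 h): 445·exp(−0.23105·10) = 44.150 mg/L
Dose 4 (275 mg at t=27 h): 275·exp(−0.23105·1) = 218.268 mg/L
C(28) = 0.473 + 1.178 + 44.150 + 218.268 = 264.068 mg/L

264.068 mg/L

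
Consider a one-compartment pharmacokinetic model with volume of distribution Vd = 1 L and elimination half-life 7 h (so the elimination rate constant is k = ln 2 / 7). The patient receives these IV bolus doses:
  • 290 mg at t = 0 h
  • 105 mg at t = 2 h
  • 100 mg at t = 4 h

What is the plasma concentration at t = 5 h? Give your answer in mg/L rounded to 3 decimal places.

k = ln 2 / 7 = 0.09902 per h
Dose 1 (290 mg at t=0 h): 290·exp(−0.09902·5) = 176.757 mg/L
Dose 2 (105 mg at t=2 h): 105·exp(−0.09902·3) = 78.015 mg/L
Dose 3 (100 mg at t=4 h): 100·exp(−0.09902·1) = 90.572 mg/L
C(5) = 176.757 + 78.015 + 90.572 = 345.344 mg/L

345.344 mg/L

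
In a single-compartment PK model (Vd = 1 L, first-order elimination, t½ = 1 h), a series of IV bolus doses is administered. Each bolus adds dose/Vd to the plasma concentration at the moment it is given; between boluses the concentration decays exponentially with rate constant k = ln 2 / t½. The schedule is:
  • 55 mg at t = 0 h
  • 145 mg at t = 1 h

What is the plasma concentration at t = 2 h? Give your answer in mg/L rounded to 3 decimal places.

k = ln 2 / 1 = 0.69315 per h
Dose 1 (55 mg at t=0 h): 55·exp(−0.69315·2) = 13.750 mg/L
Dose 2 (145 mg at t=1 h): 145·exp(−0.69315·1) = 72.500 mg/L
C(2) = 13.750 + 72.500 = 86.250 mg/L

86.250 mg/L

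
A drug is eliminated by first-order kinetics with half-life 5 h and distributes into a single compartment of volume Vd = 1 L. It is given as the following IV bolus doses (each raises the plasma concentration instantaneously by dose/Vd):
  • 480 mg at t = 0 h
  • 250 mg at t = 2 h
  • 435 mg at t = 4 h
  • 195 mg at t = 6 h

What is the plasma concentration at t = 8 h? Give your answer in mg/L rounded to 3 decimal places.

k = ln 2 / 5 = 0.13863 per h
Dose 1 (480 mg at t=0 h): 480·exp(−0.13863·8) = 158.341 mg/L
Dose 2 (250 mg at t=2 h): 250·exp(−0.13863·6) = 108.819 mg/L
Dose 3 (435 mg at t=4 h): 435·exp(−0.13863·4) = 249.842 mg/L
Dose 4 (195 mg at t=6 h): 195·exp(−0.13863·2) = 147.782 mg/L
C(8) = 158.341 + 108.819 + 249.842 + 147.782 = 664.784 mg/L

664.784 mg/L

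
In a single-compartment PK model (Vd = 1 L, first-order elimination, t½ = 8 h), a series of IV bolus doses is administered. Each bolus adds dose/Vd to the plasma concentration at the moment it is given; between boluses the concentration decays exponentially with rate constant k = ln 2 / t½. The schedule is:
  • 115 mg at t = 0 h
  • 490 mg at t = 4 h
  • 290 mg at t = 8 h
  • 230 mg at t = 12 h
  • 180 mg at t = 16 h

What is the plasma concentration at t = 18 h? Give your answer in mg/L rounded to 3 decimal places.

579.904 mg/L

k = ln 2 / 8 = 0.08664 per h
Dose 1 (115 mg at t=0 h): 115·exp(−0.08664·18) = 24.176 mg/L
Dose 2 (490 mg at t=4 h): 490·exp(−0.08664·14) = 145.678 mg/L
Dose 3 (290 mg at t=8 h): 290·exp(−0.08664·10) = 121.930 mg/L
Dose 4 (230 mg at t=12 h): 230·exp(−0.08664·6) = 136.759 mg/L
Dose 5 (180 mg at t=16 h): 180·exp(−0.08664·2) = 151.361 mg/L
C(18) = 24.176 + 145.678 + 121.930 + 136.759 + 151.361 = 579.904 mg/L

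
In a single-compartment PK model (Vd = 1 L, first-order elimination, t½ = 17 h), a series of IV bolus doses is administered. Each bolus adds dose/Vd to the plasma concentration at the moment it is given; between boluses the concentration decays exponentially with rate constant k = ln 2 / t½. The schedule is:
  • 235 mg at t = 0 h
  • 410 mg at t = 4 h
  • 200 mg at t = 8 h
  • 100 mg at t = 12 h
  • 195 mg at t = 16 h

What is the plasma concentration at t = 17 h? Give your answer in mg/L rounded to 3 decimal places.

766.149 mg/L

k = ln 2 / 17 = 0.04077 per h
Dose 1 (235 mg at t=0 h): 235·exp(−0.04077·17) = 117.500 mg/L
Dose 2 (410 mg at t=4 h): 410·exp(−0.04077·13) = 241.315 mg/L
Dose 3 (200 mg at t=8 h): 200·exp(−0.04077·9) = 138.567 mg/L
Dose 4 (100 mg at t=12 h): 100·exp(−0.04077·5) = 81.557 mg/L
Dose 5 (195 mg at t=16 h): 195·exp(−0.04077·1) = 187.209 mg/L
C(17) = 117.500 + 241.315 + 138.567 + 81.557 + 187.209 = 766.149 mg/L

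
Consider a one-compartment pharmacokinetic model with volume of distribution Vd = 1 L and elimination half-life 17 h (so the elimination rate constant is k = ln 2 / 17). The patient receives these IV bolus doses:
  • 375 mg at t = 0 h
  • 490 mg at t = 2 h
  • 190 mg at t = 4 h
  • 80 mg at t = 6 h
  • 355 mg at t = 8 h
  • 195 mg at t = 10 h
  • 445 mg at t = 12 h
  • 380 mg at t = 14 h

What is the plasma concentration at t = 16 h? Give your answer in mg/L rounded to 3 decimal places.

1779.027 mg/L

k = ln 2 / 17 = 0.04077 per h
Dose 1 (375 mg at t=0 h): 375·exp(−0.04077·16) = 195.303 mg/L
Dose 2 (490 mg at t=2 h): 490·exp(−0.04077·14) = 276.878 mg/L
Dose 3 (190 mg at t=4 h): 190·exp(−0.04077·12) = 116.483 mg/L
Dose 4 (80 mg at t=6 h): 80·exp(−0.04077·10) = 53.212 mg/L
Dose 5 (355 mg at t=8 h): 355·exp(−0.04077·8) = 256.193 mg/L
Dose 6 (195 mg at t=10 h): 195·exp(−0.04077·6) = 152.682 mg/L
Dose 7 (445 mg at t=12 h): 445·exp(−0.04077·4) = 378.033 mg/L
Dose 8 (380 mg at t=14 h): 380·exp(−0.04077·2) = 350.242 mg/L
C(16) = 195.303 + 276.878 + 116.483 + 53.212 + 256.193 + 152.682 + 378.033 + 350.242 = 1779.027 mg/L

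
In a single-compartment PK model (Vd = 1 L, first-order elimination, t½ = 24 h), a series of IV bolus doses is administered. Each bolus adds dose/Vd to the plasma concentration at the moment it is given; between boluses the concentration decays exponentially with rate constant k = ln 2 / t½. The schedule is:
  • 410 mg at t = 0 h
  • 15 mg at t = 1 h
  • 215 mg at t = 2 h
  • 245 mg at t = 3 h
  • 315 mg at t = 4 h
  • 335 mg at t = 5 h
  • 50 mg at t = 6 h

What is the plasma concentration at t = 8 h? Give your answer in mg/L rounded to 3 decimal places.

1365.544 mg/L

k = ln 2 / 24 = 0.02888 per h
Dose 1 (410 mg at t=0 h): 410·exp(−0.02888·8) = 325.417 mg/L
Dose 2 (15 mg at t=1 h): 15·exp(−0.02888·7) = 12.254 mg/L
Dose 3 (215 mg at t=2 h): 215·exp(−0.02888·6) = 180.793 mg/L
Dose 4 (245 mg at t=3 h): 245·exp(−0.02888·5) = 212.056 mg/L
Dose 5 (315 mg at t=4 h): 315·exp(−0.02888·4) = 280.633 mg/L
Dose 6 (335 mg at t=5 h): 335·exp(−0.02888·3) = 307.196 mg/L
Dose 7 (50 mg at t=6 h): 50·exp(−0.02888·2) = 47.194 mg/L
C(8) = 325.417 + 12.254 + 180.793 + 212.056 + 280.633 + 307.196 + 47.194 = 1365.544 mg/L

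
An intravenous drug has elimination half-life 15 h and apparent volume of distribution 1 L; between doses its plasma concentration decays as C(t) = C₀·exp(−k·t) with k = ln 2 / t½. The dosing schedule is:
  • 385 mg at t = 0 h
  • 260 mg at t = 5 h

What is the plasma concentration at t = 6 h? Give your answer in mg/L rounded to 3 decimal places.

540.034 mg/L

k = ln 2 / 15 = 0.04621 per h
Dose 1 (385 mg at t=0 h): 385·exp(−0.04621·6) = 291.775 mg/L
Dose 2 (260 mg at t=5 h): 260·exp(−0.04621·1) = 248.259 mg/L
C(6) = 291.775 + 248.259 = 540.034 mg/L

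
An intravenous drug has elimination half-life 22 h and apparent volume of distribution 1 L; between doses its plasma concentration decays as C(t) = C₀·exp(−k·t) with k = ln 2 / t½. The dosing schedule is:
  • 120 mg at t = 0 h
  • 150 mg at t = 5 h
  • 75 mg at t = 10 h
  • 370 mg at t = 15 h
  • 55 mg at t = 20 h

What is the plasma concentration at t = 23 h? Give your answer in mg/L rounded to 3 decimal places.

530.612 mg/L

k = ln 2 / 22 = 0.03151 per h
Dose 1 (120 mg at t=0 h): 120·exp(−0.03151·23) = 58.139 mg/L
Dose 2 (150 mg at t=5 h): 150·exp(−0.03151·18) = 85.073 mg/L
Dose 3 (75 mg at t=10 h): 75·exp(−0.03151·13) = 49.794 mg/L
Dose 4 (370 mg at t=15 h): 370·exp(−0.03151·8) = 287.565 mg/L
Dose 5 (55 mg at t=20 h): 55·exp(−0.03151·3) = 50.040 mg/L
C(23) = 58.139 + 85.073 + 49.794 + 287.565 + 50.040 = 530.612 mg/L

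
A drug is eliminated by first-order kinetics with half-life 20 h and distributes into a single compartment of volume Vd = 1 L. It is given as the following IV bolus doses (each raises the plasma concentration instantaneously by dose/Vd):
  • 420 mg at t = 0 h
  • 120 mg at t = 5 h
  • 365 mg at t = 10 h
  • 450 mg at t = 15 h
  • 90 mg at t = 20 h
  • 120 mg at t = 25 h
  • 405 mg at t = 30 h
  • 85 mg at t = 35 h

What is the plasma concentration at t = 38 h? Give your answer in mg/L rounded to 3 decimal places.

1000.106 mg/L

k = ln 2 / 20 = 0.03466 per h
Dose 1 (420 mg at t=0 h): 420·exp(−0.03466·38) = 112.536 mg/L
Dose 2 (120 mg at t=5 h): 120·exp(−0.03466·33) = 38.237 mg/L
Dose 3 (365 mg at t=10 h): 365·exp(−0.03466·28) = 138.309 mg/L
Dose 4 (450 mg at t=15 h): 450·exp(−0.03466·23) = 202.781 mg/L
Dose 5 (90 mg at t=20 h): 90·exp(−0.03466·18) = 48.230 mg/L
Dose 6 (120 mg at t=25 h): 120·exp(−0.03466·13) = 76.474 mg/L
Dose 7 (405 mg at t=30 h): 405·exp(−0.03466·8) = 306.933 mg/L
Dose 8 (85 mg at t=35 h): 85·exp(−0.03466·3) = 76.606 mg/L
C(38) = 112.536 + 38.237 + 138.309 + 202.781 + 48.230 + 76.474 + 306.933 + 76.606 = 1000.106 mg/L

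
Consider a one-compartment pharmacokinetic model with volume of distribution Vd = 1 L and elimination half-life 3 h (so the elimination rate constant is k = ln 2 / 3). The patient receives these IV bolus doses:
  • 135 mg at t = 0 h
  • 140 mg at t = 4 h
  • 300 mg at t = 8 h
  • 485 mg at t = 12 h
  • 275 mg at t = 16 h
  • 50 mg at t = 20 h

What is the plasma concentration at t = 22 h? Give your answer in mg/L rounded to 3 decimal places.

163.202 mg/L

k = ln 2 / 3 = 0.23105 per h
Dose 1 (135 mg at t=0 h): 135·exp(−0.23105·22) = 0.837 mg/L
Dose 2 (140 mg at t=4 h): 140·exp(−0.23105·18) = 2.188 mg/L
Dose 3 (300 mg at t=8 h): 300·exp(−0.23105·14) = 11.812 mg/L
Dose 4 (485 mg at t=12 h): 485·exp(−0.23105·10) = 48.118 mg/L
Dose 5 (275 mg at t=16 h): 275·exp(−0.23105·6) = 68.750 mg/L
Dose 6 (50 mg at t=20 h): 50·exp(−0.23105·2) = 31.498 mg/L
C(22) = 0.837 + 2.188 + 11.812 + 48.118 + 68.750 + 31.498 = 163.202 mg/L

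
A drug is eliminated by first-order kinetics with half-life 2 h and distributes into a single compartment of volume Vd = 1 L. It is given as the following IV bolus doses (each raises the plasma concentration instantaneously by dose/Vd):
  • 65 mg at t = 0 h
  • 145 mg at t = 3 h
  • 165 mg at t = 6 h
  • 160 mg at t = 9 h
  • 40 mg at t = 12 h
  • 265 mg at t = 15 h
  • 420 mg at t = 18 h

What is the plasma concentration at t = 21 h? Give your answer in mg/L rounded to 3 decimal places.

k = ln 2 / 2 = 0.34657 per h
Dose 1 (65 mg at t=0 h): 65·exp(−0.34657·21) = 0.045 mg/L
Dose 2 (145 mg at t=3 h): 145·exp(−0.34657·18) = 0.283 mg/L
Dose 3 (165 mg at t=6 h): 165·exp(−0.34657·15) = 0.912 mg/L
Dose 4 (160 mg at t=9 h): 160·exp(−0.34657·12) = 2.500 mg/L
Dose 5 (40 mg at t=12 h): 40·exp(−0.34657·9) = 1.768 mg/L
Dose 6 (265 mg at t=15 h): 265·exp(−0.34657·6) = 33.125 mg/L
Dose 7 (420 mg at t=18 h): 420·exp(−0.34657·3) = 148.492 mg/L
C(21) = 0.045 + 0.283 + 0.912 + 2.500 + 1.768 + 33.125 + 148.492 = 187.125 mg/L

187.125 mg/L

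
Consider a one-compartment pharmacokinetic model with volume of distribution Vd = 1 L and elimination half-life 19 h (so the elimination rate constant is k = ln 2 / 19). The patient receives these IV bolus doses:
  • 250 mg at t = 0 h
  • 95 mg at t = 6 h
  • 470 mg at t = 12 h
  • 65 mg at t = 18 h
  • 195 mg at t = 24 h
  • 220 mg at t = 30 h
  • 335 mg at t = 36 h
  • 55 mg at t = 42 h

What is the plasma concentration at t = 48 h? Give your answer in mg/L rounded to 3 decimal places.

k = ln 2 / 19 = 0.03648 per h
Dose 1 (250 mg at t=0 h): 250·exp(−0.03648·48) = 43.395 mg/L
Dose 2 (95 mg at t=6 h): 95·exp(−0.03648·42) = 20.525 mg/L
Dose 3 (470 mg at t=12 h): 470·exp(−0.03648·36) = 126.394 mg/L
Dose 4 (65 mg at t=18 h): 65·exp(−0.03648·30) = 21.757 mg/L
Dose 5 (195 mg at t=24 h): 195·exp(−0.03648·24) = 81.243 mg/L
Dose 6 (220 mg at t=30 h): 220·exp(−0.03648·18) = 114.087 mg/L
Dose 7 (335 mg at t=36 h): 335·exp(−0.03648·12) = 216.232 mg/L
Dose 8 (55 mg at t=42 h): 55·exp(−0.03648·6) = 44.188 mg/L
C(48) = 43.395 + 20.525 + 126.394 + 21.757 + 81.243 + 114.087 + 216.232 + 44.188 = 667.821 mg/L

667.821 mg/L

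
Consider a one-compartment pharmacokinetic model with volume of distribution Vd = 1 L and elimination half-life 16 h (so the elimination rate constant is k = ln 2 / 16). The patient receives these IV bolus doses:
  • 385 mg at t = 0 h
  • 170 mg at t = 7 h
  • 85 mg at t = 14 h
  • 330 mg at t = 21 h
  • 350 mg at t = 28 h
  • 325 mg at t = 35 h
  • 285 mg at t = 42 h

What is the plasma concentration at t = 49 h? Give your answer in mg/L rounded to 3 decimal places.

k = ln 2 / 16 = 0.04332 per h
Dose 1 (385 mg at t=0 h): 385·exp(−0.04332·49) = 46.085 mg/L
Dose 2 (170 mg at t=7 h): 170·exp(−0.04332·42) = 27.558 mg/L
Dose 3 (85 mg at t=14 h): 85·exp(−0.04332·35) = 18.660 mg/L
Dose 4 (330 mg at t=21 h): 330·exp(−0.04332·28) = 98.110 mg/L
Dose 5 (350 mg at t=28 h): 350·exp(−0.04332·21) = 140.918 mg/L
Dose 6 (325 mg at t=35 h): 325·exp(−0.04332·14) = 177.208 mg/L
Dose 7 (285 mg at t=42 h): 285·exp(−0.04332·7) = 210.448 mg/L
C(49) = 46.085 + 27.558 + 18.660 + 98.110 + 140.918 + 177.208 + 210.448 = 718.985 mg/L

718.985 mg/L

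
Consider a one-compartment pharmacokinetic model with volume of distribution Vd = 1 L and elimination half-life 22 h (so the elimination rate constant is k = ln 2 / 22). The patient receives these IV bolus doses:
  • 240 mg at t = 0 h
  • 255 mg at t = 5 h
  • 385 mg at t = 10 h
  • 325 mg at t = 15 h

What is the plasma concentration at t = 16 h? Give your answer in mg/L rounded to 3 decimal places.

k = ln 2 / 22 = 0.03151 per h
Dose 1 (240 mg at t=0 h): 240·exp(−0.03151·16) = 144.971 mg/L
Dose 2 (255 mg at t=5 h): 255·exp(−0.03151·11) = 180.312 mg/L
Dose 3 (385 mg at t=10 h): 385·exp(−0.03151·6) = 318.685 mg/L
Dose 4 (325 mg at t=15 h): 325·exp(−0.03151·1) = 314.920 mg/L
C(16) = 144.971 + 180.312 + 318.685 + 314.920 = 958.888 mg/L

958.888 mg/L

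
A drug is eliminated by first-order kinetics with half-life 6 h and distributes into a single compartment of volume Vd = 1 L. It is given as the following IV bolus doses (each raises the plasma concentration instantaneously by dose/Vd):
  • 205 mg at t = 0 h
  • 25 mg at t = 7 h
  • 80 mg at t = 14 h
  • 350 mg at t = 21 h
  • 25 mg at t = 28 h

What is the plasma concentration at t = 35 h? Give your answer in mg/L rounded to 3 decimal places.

k = ln 2 / 6 = 0.11552 per h
Dose 1 (205 mg at t=0 h): 205·exp(−0.11552·35) = 3.595 mg/L
Dose 2 (25 mg at t=7 h): 25·exp(−0.11552·28) = 0.984 mg/L
Dose 3 (80 mg at t=14 h): 80·exp(−0.11552·21) = 7.071 mg/L
Dose 4 (350 mg at t=21 h): 350·exp(−0.11552·14) = 69.449 mg/L
Dose 5 (25 mg at t=28 h): 25·exp(−0.11552·7) = 11.136 mg/L
C(35) = 3.595 + 0.984 + 7.071 + 69.449 + 11.136 = 92.236 mg/L

92.236 mg/L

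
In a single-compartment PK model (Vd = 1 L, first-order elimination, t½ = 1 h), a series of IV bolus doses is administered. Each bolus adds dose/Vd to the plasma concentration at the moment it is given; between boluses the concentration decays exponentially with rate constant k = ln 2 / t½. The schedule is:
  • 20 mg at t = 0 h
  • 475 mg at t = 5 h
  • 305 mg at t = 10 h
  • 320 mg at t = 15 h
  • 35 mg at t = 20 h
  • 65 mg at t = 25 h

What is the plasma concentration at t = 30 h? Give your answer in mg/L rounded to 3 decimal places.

k = ln 2 / 1 = 0.69315 per h
Dose 1 (20 mg at t=0 h): 20·exp(−0.69315·30) = 0.000 mg/L
Dose 2 (475 mg at t=5 h): 475·exp(−0.69315·25) = 0.000 mg/L
Dose 3 (305 mg at t=10 h): 305·exp(−0.69315·20) = 0.000 mg/L
Dose 4 (320 mg at t=15 h): 320·exp(−0.69315·15) = 0.010 mg/L
Dose 5 (35 mg at t=20 h): 35·exp(−0.69315·10) = 0.034 mg/L
Dose 6 (65 mg at t=25 h): 65·exp(−0.69315·5) = 2.031 mg/L
C(30) = 0.000 + 0.000 + 0.000 + 0.010 + 0.034 + 2.031 = 2.076 mg/L

2.076 mg/L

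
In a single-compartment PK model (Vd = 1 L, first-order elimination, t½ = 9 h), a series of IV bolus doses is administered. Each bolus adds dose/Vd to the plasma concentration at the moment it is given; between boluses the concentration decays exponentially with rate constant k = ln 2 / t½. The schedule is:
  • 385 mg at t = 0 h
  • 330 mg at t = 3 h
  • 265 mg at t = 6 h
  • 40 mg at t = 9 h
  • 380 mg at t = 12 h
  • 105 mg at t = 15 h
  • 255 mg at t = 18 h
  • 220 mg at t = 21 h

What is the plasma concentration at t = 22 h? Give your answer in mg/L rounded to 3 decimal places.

867.338 mg/L

k = ln 2 / 9 = 0.07702 per h
Dose 1 (385 mg at t=0 h): 385·exp(−0.07702·22) = 70.731 mg/L
Dose 2 (330 mg at t=3 h): 330·exp(−0.07702·19) = 76.385 mg/L
Dose 3 (265 mg at t=6 h): 265·exp(−0.07702·16) = 77.283 mg/L
Dose 4 (40 mg at t=9 h): 40·exp(−0.07702·13) = 14.697 mg/L
Dose 5 (380 mg at t=12 h): 380·exp(−0.07702·10) = 175.916 mg/L
Dose 6 (105 mg at t=15 h): 105·exp(−0.07702·7) = 61.243 mg/L
Dose 7 (255 mg at t=18 h): 255·exp(−0.07702·4) = 187.391 mg/L
Dose 8 (220 mg at t=21 h): 220·exp(−0.07702·1) = 203.692 mg/L
C(22) = 70.731 + 76.385 + 77.283 + 14.697 + 175.916 + 61.243 + 187.391 + 203.692 = 867.338 mg/L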